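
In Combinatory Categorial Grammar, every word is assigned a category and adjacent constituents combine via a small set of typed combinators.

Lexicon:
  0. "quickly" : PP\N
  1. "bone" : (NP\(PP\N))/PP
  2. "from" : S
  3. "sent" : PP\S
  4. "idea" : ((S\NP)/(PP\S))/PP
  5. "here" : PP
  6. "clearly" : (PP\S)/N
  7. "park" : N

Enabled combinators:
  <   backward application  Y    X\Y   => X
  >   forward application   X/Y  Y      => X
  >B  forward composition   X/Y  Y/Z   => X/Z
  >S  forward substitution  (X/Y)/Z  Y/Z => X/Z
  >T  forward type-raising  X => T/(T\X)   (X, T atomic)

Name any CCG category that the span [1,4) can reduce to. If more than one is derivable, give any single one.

[0,8] S   <
  [0,4] NP   <
    [0,1] "quickly" : PP\N
    [1,4] NP\(PP\N)   >
      [1,2] "bone" : (NP\(PP\N))/PP
      [2,4] PP   >
        [2,3] PP/(PP\S)   >T
          [2,3] "from" : S
        [3,4] "sent" : PP\S
  [4,8] S\NP   >
    [4,6] (S\NP)/(PP\S)   >
      [4,5] "idea" : ((S\NP)/(PP\S))/PP
      [5,6] "here" : PP
    [6,8] PP\S   >
      [6,7] "clearly" : (PP\S)/N
      [7,8] "park" : N

NP\(PP\N)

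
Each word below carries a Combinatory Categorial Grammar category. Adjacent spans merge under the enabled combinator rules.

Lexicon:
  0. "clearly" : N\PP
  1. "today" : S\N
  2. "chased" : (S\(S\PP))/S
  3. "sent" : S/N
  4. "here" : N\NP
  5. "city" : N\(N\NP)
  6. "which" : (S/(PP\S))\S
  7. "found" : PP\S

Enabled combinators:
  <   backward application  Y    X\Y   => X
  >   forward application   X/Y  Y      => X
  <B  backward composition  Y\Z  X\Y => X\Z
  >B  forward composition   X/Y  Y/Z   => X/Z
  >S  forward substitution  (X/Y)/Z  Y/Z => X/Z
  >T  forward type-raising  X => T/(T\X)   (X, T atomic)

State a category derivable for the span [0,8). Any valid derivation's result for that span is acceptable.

[0,8] S   <
  [0,2] S\PP   <B
    [0,1] "clearly" : N\PP
    [1,2] "today" : S\N
  [2,8] S\(S\PP)   >
    [2,3] "chased" : (S\(S\PP))/S
    [3,8] S   >
      [3,7] S/(PP\S)   <
        [3,6] S   >
          [3,4] "sent" : S/N
          [4,6] N   <
            [4,5] "here" : N\NP
            [5,6] "city" : N\(N\NP)
        [6,7] "which" : (S/(PP\S))\S
      [7,8] "found" : PP\S

S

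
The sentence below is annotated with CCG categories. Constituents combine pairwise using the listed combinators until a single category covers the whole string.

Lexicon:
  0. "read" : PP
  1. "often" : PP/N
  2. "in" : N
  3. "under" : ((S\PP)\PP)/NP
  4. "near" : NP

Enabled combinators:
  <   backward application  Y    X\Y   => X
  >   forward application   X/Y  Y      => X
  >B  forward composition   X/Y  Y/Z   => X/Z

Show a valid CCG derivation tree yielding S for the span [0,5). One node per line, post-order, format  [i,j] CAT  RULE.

[0,1] PP  lex  "read"
[1,2] PP/N  lex  "often"
[2,3] N  lex  "in"
[1,3] PP  >  k=2
[3,4] ((S\PP)\PP)/NP  lex  "under"
[4,5] NP  lex  "near"
[3,5] (S\PP)\PP  >  k=4
[1,5] S\PP  <  k=3
[0,5] S  <  k=1

[0,5] S   <
  [0,1] "read" : PP
  [1,5] S\PP   <
    [1,3] PP   >
      [1,2] "often" : PP/N
      [2,3] "in" : N
    [3,5] (S\PP)\PP   >
      [3,4] "under" : ((S\PP)\PP)/NP
      [4,5] "near" : NP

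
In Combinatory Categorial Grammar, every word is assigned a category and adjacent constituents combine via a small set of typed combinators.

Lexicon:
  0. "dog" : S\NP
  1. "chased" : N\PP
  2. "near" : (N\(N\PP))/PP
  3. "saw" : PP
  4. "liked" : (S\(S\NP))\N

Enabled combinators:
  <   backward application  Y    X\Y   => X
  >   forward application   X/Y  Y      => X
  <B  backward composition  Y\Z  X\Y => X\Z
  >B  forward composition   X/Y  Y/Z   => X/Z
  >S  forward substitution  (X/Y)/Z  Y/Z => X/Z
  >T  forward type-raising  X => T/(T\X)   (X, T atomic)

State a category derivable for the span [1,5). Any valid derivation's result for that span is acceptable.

S\(S\NP)

[0,5] S   <
  [0,1] "dog" : S\NP
  [1,5] S\(S\NP)   <
    [1,4] N   <
      [1,2] "chased" : N\PP
      [2,4] N\(N\PP)   >
        [2,3] "near" : (N\(N\PP))/PP
        [3,4] "saw" : PP
    [4,5] "liked" : (S\(S\NP))\N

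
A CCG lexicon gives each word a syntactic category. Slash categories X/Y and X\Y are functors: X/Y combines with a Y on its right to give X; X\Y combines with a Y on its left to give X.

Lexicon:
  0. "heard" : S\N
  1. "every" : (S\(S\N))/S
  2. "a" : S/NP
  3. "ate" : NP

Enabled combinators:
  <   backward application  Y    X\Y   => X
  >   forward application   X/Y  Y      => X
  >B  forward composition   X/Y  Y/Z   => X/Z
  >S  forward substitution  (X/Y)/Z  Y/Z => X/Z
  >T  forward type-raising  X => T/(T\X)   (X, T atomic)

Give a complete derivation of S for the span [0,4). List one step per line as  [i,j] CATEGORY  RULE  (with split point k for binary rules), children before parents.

[0,1] S\N  lex  "heard"
[1,2] (S\(S\N))/S  lex  "every"
[2,3] S/NP  lex  "a"
[3,4] NP  lex  "ate"
[2,4] S  >  k=3
[1,4] S\(S\N)  >  k=2
[0,4] S  <  k=1

[0,4] S   <
  [0,1] "heard" : S\N
  [1,4] S\(S\N)   >
    [1,2] "every" : (S\(S\N))/S
    [2,4] S   >
      [2,3] "a" : S/NP
      [3,4] "ate" : NP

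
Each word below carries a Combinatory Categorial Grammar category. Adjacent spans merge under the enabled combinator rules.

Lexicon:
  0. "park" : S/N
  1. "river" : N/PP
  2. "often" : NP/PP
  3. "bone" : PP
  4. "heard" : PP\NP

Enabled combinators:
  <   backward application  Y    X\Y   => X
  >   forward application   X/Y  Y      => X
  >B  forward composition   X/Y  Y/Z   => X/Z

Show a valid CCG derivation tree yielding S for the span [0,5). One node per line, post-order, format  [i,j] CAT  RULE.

[0,1] S/N  lex  "park"
[1,2] N/PP  lex  "river"
[0,2] S/PP  >B  k=1
[2,3] NP/PP  lex  "often"
[3,4] PP  lex  "bone"
[2,4] NP  >  k=3
[4,5] PP\NP  lex  "heard"
[2,5] PP  <  k=4
[0,5] S  >  k=2

[0,5] S   >
  [0,2] S/PP   >B
    [0,1] "park" : S/N
    [1,2] "river" : N/PP
  [2,5] PP   <
    [2,4] NP   >
      [2,3] "often" : NP/PP
      [3,4] "bone" : PP
    [4,5] "heard" : PP\NP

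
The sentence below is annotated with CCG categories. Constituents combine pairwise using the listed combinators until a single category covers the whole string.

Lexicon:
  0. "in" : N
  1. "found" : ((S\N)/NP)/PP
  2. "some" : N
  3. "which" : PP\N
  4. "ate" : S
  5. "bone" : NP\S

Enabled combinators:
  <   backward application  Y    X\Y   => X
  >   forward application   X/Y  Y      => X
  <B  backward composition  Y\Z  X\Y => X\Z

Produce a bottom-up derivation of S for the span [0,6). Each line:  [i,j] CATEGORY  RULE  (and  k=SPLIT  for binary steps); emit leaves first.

[0,6] S   <
  [0,1] "in" : N
  [1,6] S\N   >
    [1,4] (S\N)/NP   >
      [1,2] "found" : ((S\N)/NP)/PP
      [2,4] PP   <
        [2,3] "some" : N
        [3,4] "which" : PP\N
    [4,6] NP   <
      [4,5] "ate" : S
      [5,6] "bone" : NP\S

[0,1] N  lex  "in"
[1,2] ((S\N)/NP)/PP  lex  "found"
[2,3] N  lex  "some"
[3,4] PP\N  lex  "which"
[2,4] PP  <  k=3
[1,4] (S\N)/NP  >  k=2
[4,5] S  lex  "ate"
[5,6] NP\S  lex  "bone"
[4,6] NP  <  k=5
[1,6] S\N  >  k=4
[0,6] S  <  k=1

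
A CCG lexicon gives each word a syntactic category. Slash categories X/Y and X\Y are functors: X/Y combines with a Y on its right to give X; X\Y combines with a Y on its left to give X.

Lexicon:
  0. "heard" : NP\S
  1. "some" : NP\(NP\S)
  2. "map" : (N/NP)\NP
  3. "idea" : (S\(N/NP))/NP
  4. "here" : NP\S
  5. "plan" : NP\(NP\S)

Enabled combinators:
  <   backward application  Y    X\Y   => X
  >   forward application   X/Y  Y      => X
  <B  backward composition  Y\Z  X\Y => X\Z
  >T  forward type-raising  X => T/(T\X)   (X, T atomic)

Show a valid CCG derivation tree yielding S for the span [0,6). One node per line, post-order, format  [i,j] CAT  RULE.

[0,1] NP\S  lex  "heard"
[1,2] NP\(NP\S)  lex  "some"
[0,2] NP  <  k=1
[2,3] (N/NP)\NP  lex  "map"
[0,3] N/NP  <  k=2
[3,4] (S\(N/NP))/NP  lex  "idea"
[4,5] NP\S  lex  "here"
[5,6] NP\(NP\S)  lex  "plan"
[4,6] NP  <  k=5
[3,6] S\(N/NP)  >  k=4
[0,6] S  <  k=3

[0,6] S   <
  [0,3] N/NP   <
    [0,2] NP   <
      [0,1] "heard" : NP\S
      [1,2] "some" : NP\(NP\S)
    [2,3] "map" : (N/NP)\NP
  [3,6] S\(N/NP)   >
    [3,4] "idea" : (S\(N/NP))/NP
    [4,6] NP   <
      [4,5] "here" : NP\S
      [5,6] "plan" : NP\(NP\S)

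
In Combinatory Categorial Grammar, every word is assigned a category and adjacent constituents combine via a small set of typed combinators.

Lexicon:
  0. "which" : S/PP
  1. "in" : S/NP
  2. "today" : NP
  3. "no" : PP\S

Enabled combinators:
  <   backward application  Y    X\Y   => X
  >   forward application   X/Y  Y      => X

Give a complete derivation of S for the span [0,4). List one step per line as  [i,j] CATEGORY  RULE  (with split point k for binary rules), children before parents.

[0,4] S   >
  [0,1] "which" : S/PP
  [1,4] PP   <
    [1,3] S   >
      [1,2] "in" : S/NP
      [2,3] "today" : NP
    [3,4] "no" : PP\S

[0,1] S/PP  lex  "which"
[1,2] S/NP  lex  "in"
[2,3] NP  lex  "today"
[1,3] S  >  k=2
[3,4] PP\S  lex  "no"
[1,4] PP  <  k=3
[0,4] S  >  k=1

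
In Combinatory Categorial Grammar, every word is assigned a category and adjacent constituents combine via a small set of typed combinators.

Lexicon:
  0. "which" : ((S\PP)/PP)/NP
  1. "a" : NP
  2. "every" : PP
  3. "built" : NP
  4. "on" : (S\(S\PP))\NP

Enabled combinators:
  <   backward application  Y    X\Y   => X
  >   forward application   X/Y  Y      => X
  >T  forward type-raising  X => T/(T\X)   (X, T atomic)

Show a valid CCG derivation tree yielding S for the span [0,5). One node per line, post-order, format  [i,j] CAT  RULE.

[0,5] S   <
  [0,3] S\PP   >
    [0,2] (S\PP)/PP   >
      [0,1] "which" : ((S\PP)/PP)/NP
      [1,2] "a" : NP
    [2,3] "every" : PP
  [3,5] S\(S\PP)   <
    [3,4] "built" : NP
    [4,5] "on" : (S\(S\PP))\NP

[0,1] ((S\PP)/PP)/NP  lex  "which"
[1,2] NP  lex  "a"
[0,2] (S\PP)/PP  >  k=1
[2,3] PP  lex  "every"
[0,3] S\PP  >  k=2
[3,4] NP  lex  "built"
[4,5] (S\(S\PP))\NP  lex  "on"
[3,5] S\(S\PP)  <  k=4
[0,5] S  <  k=3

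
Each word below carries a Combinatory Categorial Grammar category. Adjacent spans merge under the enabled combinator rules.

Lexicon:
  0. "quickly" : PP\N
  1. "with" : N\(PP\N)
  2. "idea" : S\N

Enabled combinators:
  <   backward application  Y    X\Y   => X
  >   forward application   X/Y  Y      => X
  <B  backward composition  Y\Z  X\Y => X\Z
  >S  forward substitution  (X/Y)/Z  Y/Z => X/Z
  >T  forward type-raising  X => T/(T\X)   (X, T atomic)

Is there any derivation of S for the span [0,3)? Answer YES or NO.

YES

[0,3] S   <
  [0,2] N   <
    [0,1] "quickly" : PP\N
    [1,2] "with" : N\(PP\N)
  [2,3] "idea" : S\N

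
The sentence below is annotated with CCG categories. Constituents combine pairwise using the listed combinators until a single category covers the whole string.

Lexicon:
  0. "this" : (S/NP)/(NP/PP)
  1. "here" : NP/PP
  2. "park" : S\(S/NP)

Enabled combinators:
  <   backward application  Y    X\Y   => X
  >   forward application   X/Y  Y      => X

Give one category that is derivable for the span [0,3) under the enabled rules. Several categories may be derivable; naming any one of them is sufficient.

S

[0,3] S   <
  [0,2] S/NP   >
    [0,1] "this" : (S/NP)/(NP/PP)
    [1,2] "here" : NP/PP
  [2,3] "park" : S\(S/NP)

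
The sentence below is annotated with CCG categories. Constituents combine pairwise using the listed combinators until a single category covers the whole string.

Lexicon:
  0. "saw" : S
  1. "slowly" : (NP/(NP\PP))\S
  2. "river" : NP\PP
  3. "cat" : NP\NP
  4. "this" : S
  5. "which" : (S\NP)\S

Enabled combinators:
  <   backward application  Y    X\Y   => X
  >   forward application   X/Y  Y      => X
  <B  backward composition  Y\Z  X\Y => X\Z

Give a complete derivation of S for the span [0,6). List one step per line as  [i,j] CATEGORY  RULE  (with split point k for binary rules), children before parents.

[0,6] S   <
  [0,4] NP   >
    [0,2] NP/(NP\PP)   <
      [0,1] "saw" : S
      [1,2] "slowly" : (NP/(NP\PP))\S
    [2,4] NP\PP   <B
      [2,3] "river" : NP\PP
      [3,4] "cat" : NP\NP
  [4,6] S\NP   <
    [4,5] "this" : S
    [5,6] "which" : (S\NP)\S

[0,1] S  lex  "saw"
[1,2] (NP/(NP\PP))\S  lex  "slowly"
[0,2] NP/(NP\PP)  <  k=1
[2,3] NP\PP  lex  "river"
[3,4] NP\NP  lex  "cat"
[2,4] NP\PP  <B  k=3
[0,4] NP  >  k=2
[4,5] S  lex  "this"
[5,6] (S\NP)\S  lex  "which"
[4,6] S\NP  <  k=5
[0,6] S  <  k=4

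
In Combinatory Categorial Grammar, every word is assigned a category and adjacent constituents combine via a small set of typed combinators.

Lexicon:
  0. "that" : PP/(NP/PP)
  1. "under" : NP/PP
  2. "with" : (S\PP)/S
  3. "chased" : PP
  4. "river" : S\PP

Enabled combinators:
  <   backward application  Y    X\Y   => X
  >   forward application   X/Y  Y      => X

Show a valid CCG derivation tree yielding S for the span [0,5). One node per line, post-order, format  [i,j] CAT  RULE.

[0,1] PP/(NP/PP)  lex  "that"
[1,2] NP/PP  lex  "under"
[0,2] PP  >  k=1
[2,3] (S\PP)/S  lex  "with"
[3,4] PP  lex  "chased"
[4,5] S\PP  lex  "river"
[3,5] S  <  k=4
[2,5] S\PP  >  k=3
[0,5] S  <  k=2

[0,5] S   <
  [0,2] PP   >
    [0,1] "that" : PP/(NP/PP)
    [1,2] "under" : NP/PP
  [2,5] S\PP   >
    [2,3] "with" : (S\PP)/S
    [3,5] S   <
      [3,4] "chased" : PP
      [4,5] "river" : S\PP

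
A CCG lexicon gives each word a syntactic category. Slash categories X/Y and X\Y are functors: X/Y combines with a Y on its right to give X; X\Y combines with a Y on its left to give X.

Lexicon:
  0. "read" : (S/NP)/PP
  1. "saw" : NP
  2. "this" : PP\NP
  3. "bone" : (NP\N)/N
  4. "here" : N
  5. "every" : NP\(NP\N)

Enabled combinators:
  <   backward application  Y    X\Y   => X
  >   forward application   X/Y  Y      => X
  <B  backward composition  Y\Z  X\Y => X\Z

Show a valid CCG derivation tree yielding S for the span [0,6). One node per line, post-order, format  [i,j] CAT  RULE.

[0,1] (S/NP)/PP  lex  "read"
[1,2] NP  lex  "saw"
[2,3] PP\NP  lex  "this"
[1,3] PP  <  k=2
[0,3] S/NP  >  k=1
[3,4] (NP\N)/N  lex  "bone"
[4,5] N  lex  "here"
[3,5] NP\N  >  k=4
[5,6] NP\(NP\N)  lex  "every"
[3,6] NP  <  k=5
[0,6] S  >  k=3

[0,6] S   >
  [0,3] S/NP   >
    [0,1] "read" : (S/NP)/PP
    [1,3] PP   <
      [1,2] "saw" : NP
      [2,3] "this" : PP\NP
  [3,6] NP   <
    [3,5] NP\N   >
      [3,4] "bone" : (NP\N)/N
      [4,5] "here" : N
    [5,6] "every" : NP\(NP\N)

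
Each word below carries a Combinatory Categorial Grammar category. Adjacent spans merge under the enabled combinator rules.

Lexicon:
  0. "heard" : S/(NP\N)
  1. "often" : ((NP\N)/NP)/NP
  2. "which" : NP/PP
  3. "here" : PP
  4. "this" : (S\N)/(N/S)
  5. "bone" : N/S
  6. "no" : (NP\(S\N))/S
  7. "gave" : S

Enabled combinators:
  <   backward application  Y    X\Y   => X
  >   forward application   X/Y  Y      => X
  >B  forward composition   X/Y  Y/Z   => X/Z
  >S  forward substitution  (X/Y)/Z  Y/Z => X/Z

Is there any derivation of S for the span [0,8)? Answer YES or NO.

[0,8] S   >
  [0,4] S/NP   >B
    [0,1] "heard" : S/(NP\N)
    [1,4] (NP\N)/NP   >
      [1,2] "often" : ((NP\N)/NP)/NP
      [2,4] NP   >
        [2,3] "which" : NP/PP
        [3,4] "here" : PP
  [4,8] NP   <
    [4,6] S\N   >
      [4,5] "this" : (S\N)/(N/S)
      [5,6] "bone" : N/S
    [6,8] NP\(S\N)   >
      [6,7] "no" : (NP\(S\N))/S
      [7,8] "gave" : S

YES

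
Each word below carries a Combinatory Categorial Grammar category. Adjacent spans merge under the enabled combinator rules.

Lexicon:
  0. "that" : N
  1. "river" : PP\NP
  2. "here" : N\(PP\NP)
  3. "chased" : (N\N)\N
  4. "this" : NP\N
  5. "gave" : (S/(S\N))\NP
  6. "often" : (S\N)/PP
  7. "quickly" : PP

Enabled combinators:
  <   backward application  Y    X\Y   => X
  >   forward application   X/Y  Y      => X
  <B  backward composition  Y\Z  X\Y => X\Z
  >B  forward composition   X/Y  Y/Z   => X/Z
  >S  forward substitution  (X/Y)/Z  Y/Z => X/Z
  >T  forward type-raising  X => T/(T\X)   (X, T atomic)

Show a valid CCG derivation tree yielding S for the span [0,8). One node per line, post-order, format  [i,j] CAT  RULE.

[0,1] N  lex  "that"
[1,2] PP\NP  lex  "river"
[2,3] N\(PP\NP)  lex  "here"
[1,3] N  <  k=2
[3,4] (N\N)\N  lex  "chased"
[1,4] N\N  <  k=3
[4,5] NP\N  lex  "this"
[1,5] NP\N  <B  k=4
[0,5] NP  <  k=1
[5,6] (S/(S\N))\NP  lex  "gave"
[0,6] S/(S\N)  <  k=5
[6,7] (S\N)/PP  lex  "often"
[7,8] PP  lex  "quickly"
[6,8] S\N  >  k=7
[0,8] S  >  k=6

[0,8] S   >
  [0,6] S/(S\N)   <
    [0,5] NP   <
      [0,1] "that" : N
      [1,5] NP\N   <B
        [1,4] N\N   <
          [1,3] N   <
            [1,2] "river" : PP\NP
            [2,3] "here" : N\(PP\NP)
          [3,4] "chased" : (N\N)\N
        [4,5] "this" : NP\N
    [5,6] "gave" : (S/(S\N))\NP
  [6,8] S\N   >
    [6,7] "often" : (S\N)/PP
    [7,8] "quickly" : PP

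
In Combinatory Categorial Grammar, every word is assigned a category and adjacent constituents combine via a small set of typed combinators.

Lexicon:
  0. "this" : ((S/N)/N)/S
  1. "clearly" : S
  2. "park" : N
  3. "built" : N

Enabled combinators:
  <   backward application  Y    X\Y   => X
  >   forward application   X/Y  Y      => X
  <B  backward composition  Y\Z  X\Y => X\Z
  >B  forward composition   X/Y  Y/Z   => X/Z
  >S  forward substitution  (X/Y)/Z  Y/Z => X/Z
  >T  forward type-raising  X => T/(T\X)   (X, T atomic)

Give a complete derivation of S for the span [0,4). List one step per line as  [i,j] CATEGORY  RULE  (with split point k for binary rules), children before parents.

[0,4] S   >
  [0,3] S/N   >
    [0,2] (S/N)/N   >
      [0,1] "this" : ((S/N)/N)/S
      [1,2] "clearly" : S
    [2,3] "park" : N
  [3,4] "built" : N

[0,1] ((S/N)/N)/S  lex  "this"
[1,2] S  lex  "clearly"
[0,2] (S/N)/N  >  k=1
[2,3] N  lex  "park"
[0,3] S/N  >  k=2
[3,4] N  lex  "built"
[0,4] S  >  k=3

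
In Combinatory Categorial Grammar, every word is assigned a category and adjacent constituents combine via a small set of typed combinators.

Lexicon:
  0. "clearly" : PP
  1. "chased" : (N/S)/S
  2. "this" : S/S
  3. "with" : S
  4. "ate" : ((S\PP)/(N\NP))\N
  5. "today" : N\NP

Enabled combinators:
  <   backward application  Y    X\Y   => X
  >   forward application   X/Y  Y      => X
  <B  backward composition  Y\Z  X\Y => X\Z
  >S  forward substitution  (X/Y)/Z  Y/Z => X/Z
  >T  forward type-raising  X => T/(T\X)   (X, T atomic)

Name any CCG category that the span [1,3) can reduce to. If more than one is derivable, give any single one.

N/S

[0,6] S   >
  [0,1] S/(S\PP)   >T
    [0,1] "clearly" : PP
  [1,6] S\PP   >
    [1,5] (S\PP)/(N\NP)   <
      [1,4] N   >
        [1,3] N/S   >S
          [1,2] "chased" : (N/S)/S
          [2,3] "this" : S/S
        [3,4] "with" : S
      [4,5] "ate" : ((S\PP)/(N\NP))\N
    [5,6] "today" : N\NP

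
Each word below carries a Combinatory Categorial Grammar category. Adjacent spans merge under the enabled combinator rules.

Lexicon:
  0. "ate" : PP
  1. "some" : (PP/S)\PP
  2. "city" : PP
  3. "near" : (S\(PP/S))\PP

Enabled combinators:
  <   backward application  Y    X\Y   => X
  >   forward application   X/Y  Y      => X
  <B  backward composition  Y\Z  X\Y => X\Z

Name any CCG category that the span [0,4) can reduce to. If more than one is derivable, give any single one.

[0,4] S   <
  [0,2] PP/S   <
    [0,1] "ate" : PP
    [1,2] "some" : (PP/S)\PP
  [2,4] S\(PP/S)   <
    [2,3] "city" : PP
    [3,4] "near" : (S\(PP/S))\PP

S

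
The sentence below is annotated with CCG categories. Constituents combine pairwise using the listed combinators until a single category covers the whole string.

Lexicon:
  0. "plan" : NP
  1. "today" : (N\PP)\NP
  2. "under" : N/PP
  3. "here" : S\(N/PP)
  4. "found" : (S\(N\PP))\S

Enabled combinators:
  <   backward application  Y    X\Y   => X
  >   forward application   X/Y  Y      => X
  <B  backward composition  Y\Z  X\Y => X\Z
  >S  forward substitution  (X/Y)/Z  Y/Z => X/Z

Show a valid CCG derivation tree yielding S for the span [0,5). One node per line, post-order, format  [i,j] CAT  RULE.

[0,5] S   <
  [0,1] "plan" : NP
  [1,5] S\NP   <B
    [1,2] "today" : (N\PP)\NP
    [2,5] S\(N\PP)   <
      [2,4] S   <
        [2,3] "under" : N/PP
        [3,4] "here" : S\(N/PP)
      [4,5] "found" : (S\(N\PP))\S

[0,1] NP  lex  "plan"
[1,2] (N\PP)\NP  lex  "today"
[2,3] N/PP  lex  "under"
[3,4] S\(N/PP)  lex  "here"
[2,4] S  <  k=3
[4,5] (S\(N\PP))\S  lex  "found"
[2,5] S\(N\PP)  <  k=4
[1,5] S\NP  <B  k=2
[0,5] S  <  k=1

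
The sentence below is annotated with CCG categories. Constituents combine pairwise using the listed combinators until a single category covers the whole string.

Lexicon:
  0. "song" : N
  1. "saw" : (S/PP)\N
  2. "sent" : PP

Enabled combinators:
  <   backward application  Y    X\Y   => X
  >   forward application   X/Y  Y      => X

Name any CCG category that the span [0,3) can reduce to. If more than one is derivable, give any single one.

[0,3] S   >
  [0,2] S/PP   <
    [0,1] "song" : N
    [1,2] "saw" : (S/PP)\N
  [2,3] "sent" : PP

S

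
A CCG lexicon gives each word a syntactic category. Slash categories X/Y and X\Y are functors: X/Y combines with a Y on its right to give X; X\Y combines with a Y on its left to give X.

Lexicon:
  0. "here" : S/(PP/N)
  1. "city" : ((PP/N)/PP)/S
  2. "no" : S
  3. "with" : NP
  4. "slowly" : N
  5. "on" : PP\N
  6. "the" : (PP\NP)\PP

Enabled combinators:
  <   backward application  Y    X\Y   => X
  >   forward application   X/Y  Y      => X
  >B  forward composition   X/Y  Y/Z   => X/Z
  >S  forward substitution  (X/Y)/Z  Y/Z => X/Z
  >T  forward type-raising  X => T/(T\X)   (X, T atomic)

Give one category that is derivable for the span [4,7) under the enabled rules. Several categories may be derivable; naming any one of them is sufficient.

[0,7] S   >
  [0,3] S/PP   >B
    [0,1] "here" : S/(PP/N)
    [1,3] (PP/N)/PP   >
      [1,2] "city" : ((PP/N)/PP)/S
      [2,3] "no" : S
  [3,7] PP   <
    [3,4] "with" : NP
    [4,7] PP\NP   <
      [4,6] PP   >
        [4,5] PP/(PP\N)   >T
          [4,5] "slowly" : N
        [5,6] "on" : PP\N
      [6,7] "the" : (PP\NP)\PP

PP\NP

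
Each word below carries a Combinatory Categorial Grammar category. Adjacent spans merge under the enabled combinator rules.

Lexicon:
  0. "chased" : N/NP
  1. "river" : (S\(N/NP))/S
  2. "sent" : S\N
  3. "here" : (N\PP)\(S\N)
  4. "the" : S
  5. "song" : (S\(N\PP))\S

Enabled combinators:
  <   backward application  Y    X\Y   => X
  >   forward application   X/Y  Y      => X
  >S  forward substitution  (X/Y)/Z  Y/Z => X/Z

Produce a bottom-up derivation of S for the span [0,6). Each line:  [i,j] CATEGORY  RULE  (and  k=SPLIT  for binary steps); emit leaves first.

[0,1] N/NP  lex  "chased"
[1,2] (S\(N/NP))/S  lex  "river"
[2,3] S\N  lex  "sent"
[3,4] (N\PP)\(S\N)  lex  "here"
[2,4] N\PP  <  k=3
[4,5] S  lex  "the"
[5,6] (S\(N\PP))\S  lex  "song"
[4,6] S\(N\PP)  <  k=5
[2,6] S  <  k=4
[1,6] S\(N/NP)  >  k=2
[0,6] S  <  k=1

[0,6] S   <
  [0,1] "chased" : N/NP
  [1,6] S\(N/NP)   >
    [1,2] "river" : (S\(N/NP))/S
    [2,6] S   <
      [2,4] N\PP   <
        [2,3] "sent" : S\N
        [3,4] "here" : (N\PP)\(S\N)
      [4,6] S\(N\PP)   <
        [4,5] "the" : S
        [5,6] "song" : (S\(N\PP))\S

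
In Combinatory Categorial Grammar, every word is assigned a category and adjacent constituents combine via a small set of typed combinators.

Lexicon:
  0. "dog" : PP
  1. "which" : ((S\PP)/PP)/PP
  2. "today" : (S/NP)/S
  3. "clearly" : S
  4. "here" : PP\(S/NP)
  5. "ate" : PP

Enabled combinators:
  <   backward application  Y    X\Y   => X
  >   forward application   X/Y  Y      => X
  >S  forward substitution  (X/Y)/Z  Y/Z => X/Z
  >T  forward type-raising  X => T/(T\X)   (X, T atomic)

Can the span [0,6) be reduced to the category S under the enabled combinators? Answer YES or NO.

[0,6] S   <
  [0,1] "dog" : PP
  [1,6] S\PP   >
    [1,5] (S\PP)/PP   >
      [1,2] "which" : ((S\PP)/PP)/PP
      [2,5] PP   <
        [2,4] S/NP   >
          [2,3] "today" : (S/NP)/S
          [3,4] "clearly" : S
        [4,5] "here" : PP\(S/NP)
    [5,6] "ate" : PP

YES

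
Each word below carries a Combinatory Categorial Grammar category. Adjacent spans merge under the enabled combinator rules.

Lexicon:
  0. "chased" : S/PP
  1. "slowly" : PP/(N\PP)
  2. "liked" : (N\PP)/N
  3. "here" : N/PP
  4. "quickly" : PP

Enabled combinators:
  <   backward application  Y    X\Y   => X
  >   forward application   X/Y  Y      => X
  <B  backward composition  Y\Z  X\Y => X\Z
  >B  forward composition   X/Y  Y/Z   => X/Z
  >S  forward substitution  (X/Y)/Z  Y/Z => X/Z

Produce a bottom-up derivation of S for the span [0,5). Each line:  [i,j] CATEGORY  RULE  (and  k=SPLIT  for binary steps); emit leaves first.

[0,1] S/PP  lex  "chased"
[1,2] PP/(N\PP)  lex  "slowly"
[2,3] (N\PP)/N  lex  "liked"
[1,3] PP/N  >B  k=2
[0,3] S/N  >B  k=1
[3,4] N/PP  lex  "here"
[4,5] PP  lex  "quickly"
[3,5] N  >  k=4
[0,5] S  >  k=3

[0,5] S   >
  [0,3] S/N   >B
    [0,1] "chased" : S/PP
    [1,3] PP/N   >B
      [1,2] "slowly" : PP/(N\PP)
      [2,3] "liked" : (N\PP)/N
  [3,5] N   >
    [3,4] "here" : N/PP
    [4,5] "quickly" : PP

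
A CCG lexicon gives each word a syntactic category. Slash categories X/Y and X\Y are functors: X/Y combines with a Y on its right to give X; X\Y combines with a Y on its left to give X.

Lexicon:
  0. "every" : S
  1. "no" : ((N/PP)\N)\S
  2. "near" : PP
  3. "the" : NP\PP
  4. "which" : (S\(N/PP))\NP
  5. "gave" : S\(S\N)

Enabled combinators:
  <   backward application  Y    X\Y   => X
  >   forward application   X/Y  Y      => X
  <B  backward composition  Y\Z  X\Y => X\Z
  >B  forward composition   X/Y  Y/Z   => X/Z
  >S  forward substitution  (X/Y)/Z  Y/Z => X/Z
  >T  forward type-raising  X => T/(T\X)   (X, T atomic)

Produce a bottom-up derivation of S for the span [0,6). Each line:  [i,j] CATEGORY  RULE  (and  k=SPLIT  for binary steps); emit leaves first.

[0,6] S   <
  [0,5] S\N   <B
    [0,2] (N/PP)\N   <
      [0,1] "every" : S
      [1,2] "no" : ((N/PP)\N)\S
    [2,5] S\(N/PP)   <
      [2,4] NP   <
        [2,3] "near" : PP
        [3,4] "the" : NP\PP
      [4,5] "which" : (S\(N/PP))\NP
  [5,6] "gave" : S\(S\N)

[0,1] S  lex  "every"
[1,2] ((N/PP)\N)\S  lex  "no"
[0,2] (N/PP)\N  <  k=1
[2,3] PP  lex  "near"
[3,4] NP\PP  lex  "the"
[2,4] NP  <  k=3
[4,5] (S\(N/PP))\NP  lex  "which"
[2,5] S\(N/PP)  <  k=4
[0,5] S\N  <B  k=2
[5,6] S\(S\N)  lex  "gave"
[0,6] S  <  k=5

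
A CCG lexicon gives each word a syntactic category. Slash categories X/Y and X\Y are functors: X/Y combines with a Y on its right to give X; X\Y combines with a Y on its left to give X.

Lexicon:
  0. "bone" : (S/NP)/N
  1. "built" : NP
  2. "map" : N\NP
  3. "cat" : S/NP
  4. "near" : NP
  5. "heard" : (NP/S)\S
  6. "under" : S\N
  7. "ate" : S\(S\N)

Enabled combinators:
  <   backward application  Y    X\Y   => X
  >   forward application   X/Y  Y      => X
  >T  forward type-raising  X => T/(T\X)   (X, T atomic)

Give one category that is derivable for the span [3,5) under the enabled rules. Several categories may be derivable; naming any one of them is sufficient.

S

[0,8] S   >
  [0,3] S/NP   >
    [0,1] "bone" : (S/NP)/N
    [1,3] N   <
      [1,2] "built" : NP
      [2,3] "map" : N\NP
  [3,8] NP   >
    [3,6] NP/S   <
      [3,5] S   >
        [3,4] "cat" : S/NP
        [4,5] "near" : NP
      [5,6] "heard" : (NP/S)\S
    [6,8] S   <
      [6,7] "under" : S\N
      [7,8] "ate" : S\(S\N)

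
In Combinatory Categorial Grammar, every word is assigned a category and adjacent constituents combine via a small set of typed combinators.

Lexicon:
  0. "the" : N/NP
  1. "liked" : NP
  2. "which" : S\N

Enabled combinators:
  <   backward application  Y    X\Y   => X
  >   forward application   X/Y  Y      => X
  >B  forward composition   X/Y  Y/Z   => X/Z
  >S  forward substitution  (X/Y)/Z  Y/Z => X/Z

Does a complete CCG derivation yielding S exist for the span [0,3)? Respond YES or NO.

YES

[0,3] S   <
  [0,2] N   >
    [0,1] "the" : N/NP
    [1,2] "liked" : NP
  [2,3] "which" : S\N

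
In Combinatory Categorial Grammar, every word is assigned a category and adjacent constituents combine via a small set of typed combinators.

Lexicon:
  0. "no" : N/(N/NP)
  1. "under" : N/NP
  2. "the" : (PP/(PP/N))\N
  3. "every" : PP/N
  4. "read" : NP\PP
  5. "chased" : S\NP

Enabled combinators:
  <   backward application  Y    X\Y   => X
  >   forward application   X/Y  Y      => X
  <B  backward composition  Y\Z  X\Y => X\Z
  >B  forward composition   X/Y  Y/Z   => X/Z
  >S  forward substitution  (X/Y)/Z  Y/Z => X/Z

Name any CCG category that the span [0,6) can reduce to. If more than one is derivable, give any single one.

S

[0,6] S   <
  [0,5] NP   <
    [0,4] PP   >
      [0,3] PP/(PP/N)   <
        [0,2] N   >
          [0,1] "no" : N/(N/NP)
          [1,2] "under" : N/NP
        [2,3] "the" : (PP/(PP/N))\N
      [3,4] "every" : PP/N
    [4,5] "read" : NP\PP
  [5,6] "chased" : S\NP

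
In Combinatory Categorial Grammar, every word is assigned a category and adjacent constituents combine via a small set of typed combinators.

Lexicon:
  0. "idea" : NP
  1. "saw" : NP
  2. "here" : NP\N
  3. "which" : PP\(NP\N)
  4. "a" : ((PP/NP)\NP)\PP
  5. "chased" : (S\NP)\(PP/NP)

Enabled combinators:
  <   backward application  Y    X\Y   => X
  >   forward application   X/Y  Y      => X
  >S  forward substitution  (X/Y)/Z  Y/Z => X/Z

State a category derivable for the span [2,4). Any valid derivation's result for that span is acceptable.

PP

[0,6] S   <
  [0,1] "idea" : NP
  [1,6] S\NP   <
    [1,5] PP/NP   <
      [1,2] "saw" : NP
      [2,5] (PP/NP)\NP   <
        [2,4] PP   <
          [2,3] "here" : NP\N
          [3,4] "which" : PP\(NP\N)
        [4,5] "a" : ((PP/NP)\NP)\PP
    [5,6] "chased" : (S\NP)\(PP/NP)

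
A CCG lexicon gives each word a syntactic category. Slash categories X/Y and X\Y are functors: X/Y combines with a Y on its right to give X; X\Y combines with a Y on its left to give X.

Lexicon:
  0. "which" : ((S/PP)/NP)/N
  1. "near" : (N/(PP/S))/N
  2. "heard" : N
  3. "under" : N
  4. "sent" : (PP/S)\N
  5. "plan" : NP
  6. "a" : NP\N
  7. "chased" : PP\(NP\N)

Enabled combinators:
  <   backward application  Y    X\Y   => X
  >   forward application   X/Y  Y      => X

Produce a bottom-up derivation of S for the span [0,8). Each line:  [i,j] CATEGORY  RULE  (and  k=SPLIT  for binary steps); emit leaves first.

[0,1] ((S/PP)/NP)/N  lex  "which"
[1,2] (N/(PP/S))/N  lex  "near"
[2,3] N  lex  "heard"
[1,3] N/(PP/S)  >  k=2
[3,4] N  lex  "under"
[4,5] (PP/S)\N  lex  "sent"
[3,5] PP/S  <  k=4
[1,5] N  >  k=3
[0,5] (S/PP)/NP  >  k=1
[5,6] NP  lex  "plan"
[0,6] S/PP  >  k=5
[6,7] NP\N  lex  "a"
[7,8] PP\(NP\N)  lex  "chased"
[6,8] PP  <  k=7
[0,8] S  >  k=6

[0,8] S   >
  [0,6] S/PP   >
    [0,5] (S/PP)/NP   >
      [0,1] "which" : ((S/PP)/NP)/N
      [1,5] N   >
        [1,3] N/(PP/S)   >
          [1,2] "near" : (N/(PP/S))/N
          [2,3] "heard" : N
        [3,5] PP/S   <
          [3,4] "under" : N
          [4,5] "sent" : (PP/S)\N
    [5,6] "plan" : NP
  [6,8] PP   <
    [6,7] "a" : NP\N
    [7,8] "chased" : PP\(NP\N)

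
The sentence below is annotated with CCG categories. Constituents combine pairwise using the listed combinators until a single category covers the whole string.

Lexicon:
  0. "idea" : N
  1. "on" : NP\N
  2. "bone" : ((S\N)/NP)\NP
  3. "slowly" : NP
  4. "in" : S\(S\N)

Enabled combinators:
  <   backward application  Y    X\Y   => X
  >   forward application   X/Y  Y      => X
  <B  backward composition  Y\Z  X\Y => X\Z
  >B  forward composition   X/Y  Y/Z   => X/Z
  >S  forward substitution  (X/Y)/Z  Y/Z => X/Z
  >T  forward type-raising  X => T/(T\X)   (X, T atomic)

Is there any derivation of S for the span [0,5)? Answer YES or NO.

YES

[0,5] S   <
  [0,4] S\N   >
    [0,3] (S\N)/NP   <
      [0,2] NP   <
        [0,1] "idea" : N
        [1,2] "on" : NP\N
      [2,3] "bone" : ((S\N)/NP)\NP
    [3,4] "slowly" : NP
  [4,5] "in" : S\(S\N)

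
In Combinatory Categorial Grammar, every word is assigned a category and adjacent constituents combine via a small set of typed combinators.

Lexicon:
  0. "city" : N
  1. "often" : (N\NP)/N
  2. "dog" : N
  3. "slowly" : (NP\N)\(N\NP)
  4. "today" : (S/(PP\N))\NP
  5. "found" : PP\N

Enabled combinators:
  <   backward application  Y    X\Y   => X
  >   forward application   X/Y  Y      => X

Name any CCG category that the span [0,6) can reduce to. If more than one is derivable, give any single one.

[0,6] S   >
  [0,5] S/(PP\N)   <
    [0,4] NP   <
      [0,1] "city" : N
      [1,4] NP\N   <
        [1,3] N\NP   >
          [1,2] "often" : (N\NP)/N
          [2,3] "dog" : N
        [3,4] "slowly" : (NP\N)\(N\NP)
    [4,5] "today" : (S/(PP\N))\NP
  [5,6] "found" : PP\N

S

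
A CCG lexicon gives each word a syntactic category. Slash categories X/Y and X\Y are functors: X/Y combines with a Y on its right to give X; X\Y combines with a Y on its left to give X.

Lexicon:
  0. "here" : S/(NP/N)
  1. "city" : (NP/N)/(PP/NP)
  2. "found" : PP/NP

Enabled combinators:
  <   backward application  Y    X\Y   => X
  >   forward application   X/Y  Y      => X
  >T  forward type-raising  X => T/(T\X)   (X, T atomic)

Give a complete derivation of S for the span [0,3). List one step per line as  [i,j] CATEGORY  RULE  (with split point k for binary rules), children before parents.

[0,3] S   >
  [0,1] "here" : S/(NP/N)
  [1,3] NP/N   >
    [1,2] "city" : (NP/N)/(PP/NP)
    [2,3] "found" : PP/NP

[0,1] S/(NP/N)  lex  "here"
[1,2] (NP/N)/(PP/NP)  lex  "city"
[2,3] PP/NP  lex  "found"
[1,3] NP/N  >  k=2
[0,3] S  >  k=1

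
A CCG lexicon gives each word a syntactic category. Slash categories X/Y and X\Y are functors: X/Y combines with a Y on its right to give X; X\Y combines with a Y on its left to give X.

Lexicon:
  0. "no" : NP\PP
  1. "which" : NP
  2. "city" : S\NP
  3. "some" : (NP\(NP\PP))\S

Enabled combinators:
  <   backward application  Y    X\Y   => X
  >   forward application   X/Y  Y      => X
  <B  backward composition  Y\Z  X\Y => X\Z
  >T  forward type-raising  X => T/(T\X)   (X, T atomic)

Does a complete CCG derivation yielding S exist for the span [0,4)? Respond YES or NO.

NO

NP\PP NP S\NP (NP\(NP\PP))\S
CKY chart[0,4] = {N/(N\NP), NP, NP/(NP\NP), PP/(PP\NP), S/(S\NP)}; S ∉ chart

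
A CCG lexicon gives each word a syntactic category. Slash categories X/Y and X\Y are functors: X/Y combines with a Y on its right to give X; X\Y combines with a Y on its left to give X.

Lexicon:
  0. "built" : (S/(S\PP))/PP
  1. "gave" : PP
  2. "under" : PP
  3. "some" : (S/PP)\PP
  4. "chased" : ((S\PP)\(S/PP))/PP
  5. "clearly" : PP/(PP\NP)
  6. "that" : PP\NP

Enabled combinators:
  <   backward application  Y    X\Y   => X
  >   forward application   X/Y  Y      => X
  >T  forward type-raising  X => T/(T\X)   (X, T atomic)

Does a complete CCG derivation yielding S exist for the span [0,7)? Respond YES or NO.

[0,7] S   >
  [0,2] S/(S\PP)   >
    [0,1] "built" : (S/(S\PP))/PP
    [1,2] "gave" : PP
  [2,7] S\PP   <
    [2,4] S/PP   <
      [2,3] "under" : PP
      [3,4] "some" : (S/PP)\PP
    [4,7] (S\PP)\(S/PP)   >
      [4,5] "chased" : ((S\PP)\(S/PP))/PP
      [5,7] PP   >
        [5,6] "clearly" : PP/(PP\NP)
        [6,7] "that" : PP\NP

YES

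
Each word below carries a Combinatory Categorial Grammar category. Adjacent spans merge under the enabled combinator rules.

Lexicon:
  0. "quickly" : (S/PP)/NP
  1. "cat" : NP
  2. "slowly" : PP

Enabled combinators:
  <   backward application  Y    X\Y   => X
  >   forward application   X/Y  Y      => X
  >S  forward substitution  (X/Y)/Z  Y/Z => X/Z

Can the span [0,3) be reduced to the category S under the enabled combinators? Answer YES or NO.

[0,3] S   >
  [0,2] S/PP   >
    [0,1] "quickly" : (S/PP)/NP
    [1,2] "cat" : NP
  [2,3] "slowly" : PP

YES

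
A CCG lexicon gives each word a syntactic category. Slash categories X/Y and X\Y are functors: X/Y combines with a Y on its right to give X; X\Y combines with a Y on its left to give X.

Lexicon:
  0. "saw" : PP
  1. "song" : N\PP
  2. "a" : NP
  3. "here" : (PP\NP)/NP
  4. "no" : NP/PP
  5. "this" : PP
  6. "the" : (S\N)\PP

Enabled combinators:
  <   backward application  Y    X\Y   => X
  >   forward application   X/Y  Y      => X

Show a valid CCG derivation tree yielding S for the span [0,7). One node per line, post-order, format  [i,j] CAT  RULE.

[0,1] PP  lex  "saw"
[1,2] N\PP  lex  "song"
[0,2] N  <  k=1
[2,3] NP  lex  "a"
[3,4] (PP\NP)/NP  lex  "here"
[4,5] NP/PP  lex  "no"
[5,6] PP  lex  "this"
[4,6] NP  >  k=5
[3,6] PP\NP  >  k=4
[2,6] PP  <  k=3
[6,7] (S\N)\PP  lex  "the"
[2,7] S\N  <  k=6
[0,7] S  <  k=2

[0,7] S   <
  [0,2] N   <
    [0,1] "saw" : PP
    [1,2] "song" : N\PP
  [2,7] S\N   <
    [2,6] PP   <
      [2,3] "a" : NP
      [3,6] PP\NP   >
        [3,4] "here" : (PP\NP)/NP
        [4,6] NP   >
          [4,5] "no" : NP/PP
          [5,6] "this" : PP
    [6,7] "the" : (S\N)\PP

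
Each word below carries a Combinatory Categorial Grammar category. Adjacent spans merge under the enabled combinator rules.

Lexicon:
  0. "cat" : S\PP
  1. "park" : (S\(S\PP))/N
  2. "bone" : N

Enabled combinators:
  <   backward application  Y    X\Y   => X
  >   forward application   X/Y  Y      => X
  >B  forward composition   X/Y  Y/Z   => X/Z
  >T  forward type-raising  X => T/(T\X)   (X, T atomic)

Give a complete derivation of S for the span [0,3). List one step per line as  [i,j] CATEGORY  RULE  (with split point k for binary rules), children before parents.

[0,3] S   <
  [0,1] "cat" : S\PP
  [1,3] S\(S\PP)   >
    [1,2] "park" : (S\(S\PP))/N
    [2,3] "bone" : N

[0,1] S\PP  lex  "cat"
[1,2] (S\(S\PP))/N  lex  "park"
[2,3] N  lex  "bone"
[1,3] S\(S\PP)  >  k=2
[0,3] S  <  k=1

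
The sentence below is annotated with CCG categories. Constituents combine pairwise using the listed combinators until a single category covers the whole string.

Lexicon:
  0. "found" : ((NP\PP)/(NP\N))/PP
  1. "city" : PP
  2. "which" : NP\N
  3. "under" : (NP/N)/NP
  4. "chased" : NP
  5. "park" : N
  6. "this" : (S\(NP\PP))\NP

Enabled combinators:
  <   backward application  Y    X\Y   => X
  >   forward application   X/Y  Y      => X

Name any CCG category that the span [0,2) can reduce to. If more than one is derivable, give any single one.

[0,7] S   <
  [0,3] NP\PP   >
    [0,2] (NP\PP)/(NP\N)   >
      [0,1] "found" : ((NP\PP)/(NP\N))/PP
      [1,2] "city" : PP
    [2,3] "which" : NP\N
  [3,7] S\(NP\PP)   <
    [3,6] NP   >
      [3,5] NP/N   >
        [3,4] "under" : (NP/N)/NP
        [4,5] "chased" : NP
      [5,6] "park" : N
    [6,7] "this" : (S\(NP\PP))\NP

(NP\PP)/(NP\N)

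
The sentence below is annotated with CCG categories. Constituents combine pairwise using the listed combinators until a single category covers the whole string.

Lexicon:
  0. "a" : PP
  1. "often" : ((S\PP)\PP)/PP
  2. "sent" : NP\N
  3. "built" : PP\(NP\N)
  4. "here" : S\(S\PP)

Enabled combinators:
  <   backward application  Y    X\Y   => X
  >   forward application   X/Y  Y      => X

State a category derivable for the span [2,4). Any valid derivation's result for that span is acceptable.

[0,5] S   <
  [0,4] S\PP   <
    [0,1] "a" : PP
    [1,4] (S\PP)\PP   >
      [1,2] "often" : ((S\PP)\PP)/PP
      [2,4] PP   <
        [2,3] "sent" : NP\N
        [3,4] "built" : PP\(NP\N)
  [4,5] "here" : S\(S\PP)

PP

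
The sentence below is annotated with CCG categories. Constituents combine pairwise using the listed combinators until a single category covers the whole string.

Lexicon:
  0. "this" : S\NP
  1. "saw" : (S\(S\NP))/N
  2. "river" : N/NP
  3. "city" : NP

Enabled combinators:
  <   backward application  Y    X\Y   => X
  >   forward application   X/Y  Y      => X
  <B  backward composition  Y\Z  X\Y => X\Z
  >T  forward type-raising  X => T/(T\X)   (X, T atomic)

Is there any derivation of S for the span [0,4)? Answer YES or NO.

[0,4] S   <
  [0,1] "this" : S\NP
  [1,4] S\(S\NP)   >
    [1,2] "saw" : (S\(S\NP))/N
    [2,4] N   >
      [2,3] "river" : N/NP
      [3,4] "city" : NP

YES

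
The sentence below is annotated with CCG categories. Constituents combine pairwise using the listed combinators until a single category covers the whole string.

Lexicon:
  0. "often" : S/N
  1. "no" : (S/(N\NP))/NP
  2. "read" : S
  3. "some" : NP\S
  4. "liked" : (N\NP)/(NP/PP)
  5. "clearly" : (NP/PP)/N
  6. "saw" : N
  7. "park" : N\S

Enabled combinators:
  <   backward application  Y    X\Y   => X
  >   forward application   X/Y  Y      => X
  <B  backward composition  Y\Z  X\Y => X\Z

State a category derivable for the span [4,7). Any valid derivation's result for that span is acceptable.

N\NP

[0,8] S   >
  [0,1] "often" : S/N
  [1,8] N   <
    [1,7] S   >
      [1,4] S/(N\NP)   >
        [1,2] "no" : (S/(N\NP))/NP
        [2,4] NP   <
          [2,3] "read" : S
          [3,4] "some" : NP\S
      [4,7] N\NP   >
        [4,5] "liked" : (N\NP)/(NP/PP)
        [5,7] NP/PP   >
          [5,6] "clearly" : (NP/PP)/N
          [6,7] "saw" : N
    [7,8] "park" : N\S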